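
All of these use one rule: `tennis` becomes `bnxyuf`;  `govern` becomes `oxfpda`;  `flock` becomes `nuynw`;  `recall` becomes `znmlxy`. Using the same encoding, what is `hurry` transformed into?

The shift increases by 1 at each position, starting from +8: 8, 9, 10, ….
On hurry: h+8=p, u+9=d, r+10=b, r+11=c, y+12=k.

pdbck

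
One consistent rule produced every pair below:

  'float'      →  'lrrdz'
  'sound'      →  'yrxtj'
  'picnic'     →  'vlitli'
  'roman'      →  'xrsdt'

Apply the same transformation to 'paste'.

vdyzh

The shift depends on letter class: consonant f→l is +6, but vowel o→r is +3. Two shifts are in play — +3 for a/e/i/o/u, +6 for every other letter.
On paste: p(cons)+6=v, a(vowel)+3=d, s(cons)+6=y, t(cons)+6=z, e(vowel)+3=h.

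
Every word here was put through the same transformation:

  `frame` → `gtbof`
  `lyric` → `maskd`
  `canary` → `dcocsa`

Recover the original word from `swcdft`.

rubber

Shifts by position in frame: pos 0: f→g (+1), pos 1: r→t (+2), pos 2: a→b (+1), pos 3: m→o (+2) — repeating every 2. The shifts repeat in a cycle of length 2: positions 0,1,… shift by +1, +2, then the pattern repeats.
Reversing it on swcdft: s−1=r, w−2=u, c−1=b, d−2=b, f−1=e, t−2=r.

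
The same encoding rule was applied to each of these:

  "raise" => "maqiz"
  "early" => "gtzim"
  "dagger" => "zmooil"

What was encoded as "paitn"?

flash

The output letters match the input read backwards, each shifted +8: raise reversed is esiar. The word is reversed, then every letter is shifted forward by 8.
Undoing it on paitn: shift back: p−8=h, a−8=s, i−8=a, t−8=l, n−8=f → hsalf; then reverse → flash.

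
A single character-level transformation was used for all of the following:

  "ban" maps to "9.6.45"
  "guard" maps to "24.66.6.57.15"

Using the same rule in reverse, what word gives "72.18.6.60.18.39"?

weasel

b(#2)→9 and a(#1)→6: differences scale by 3, so n = 3·pos + 3. With a=1..z=26, the number is 3·pos + 3.
Reversing it on 72.18.6.60.18.39: 72→(72−3)÷3=23=w, 18→(18−3)÷3=5=e, 6→(6−3)÷3=1=a, 60→(60−3)÷3=19=s, 18→(18−3)÷3=5=e, 39→(39−3)÷3=12=l.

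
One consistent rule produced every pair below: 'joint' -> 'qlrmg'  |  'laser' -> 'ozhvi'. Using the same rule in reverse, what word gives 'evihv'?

verse

Each pair mirrors across the alphabet (j↔q, o↔l, i↔r): positions sum to 25. This is the alphabet-reversal cipher (Atbash): a becomes z, b becomes y, etc.
Reversing it on evihv: e↔v, v↔e, i↔r, h↔s, v↔e.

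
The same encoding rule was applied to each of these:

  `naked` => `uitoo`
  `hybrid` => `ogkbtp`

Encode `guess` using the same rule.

ncncd

Letter i (0-indexed) is shifted by i+7, so successive shifts are 7, 8, 9, ….
On guess: g+7=n, u+8=c, e+9=n, s+10=c, s+11=d.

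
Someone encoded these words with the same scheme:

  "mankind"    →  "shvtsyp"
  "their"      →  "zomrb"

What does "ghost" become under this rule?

In mankind: m→s is +6, a→h is +7, n→v is +8, k→t is +9 — the shift increases by 1 each position. The shift increases by 1 at each position, starting from +6: 6, 7, 8, ….
For ghost: g+6=m, h+7=o, o+8=w, s+9=b, t+10=d.

mowbd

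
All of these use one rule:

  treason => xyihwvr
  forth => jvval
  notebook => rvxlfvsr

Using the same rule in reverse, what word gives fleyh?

beard

Shifts by position in treason: pos 0: t→x (+4), pos 1: r→y (+7), pos 2: e→i (+4), pos 3: a→h (+7) — repeating every 2. The shifts repeat in a cycle of length 2: positions 0,1,… shift by +4, +7, then the pattern repeats.
Decoding fleyh: f−4=b, l−7=e, e−4=a, y−7=r, h−4=d.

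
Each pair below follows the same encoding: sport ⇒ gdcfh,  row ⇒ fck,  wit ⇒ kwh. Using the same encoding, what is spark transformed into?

Compare letters: s→g is +14, p→d is +14, o→c is +14 — a constant shift. Every letter moves 14 places later in the alphabet, wrapping around z→a.
Applying it to spark: s+14=g, p+14=d, a+14=o, r+14=f, k+14=y.

gdofy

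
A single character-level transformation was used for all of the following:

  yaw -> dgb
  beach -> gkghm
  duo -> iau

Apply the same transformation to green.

The shift depends on letter class: consonant y→d is +5, but vowel a→g is +6. Vowels shift forward by 6 and consonants shift forward by 5.
For green: g(cons)+5=l, r(cons)+5=w, e(vowel)+6=k, e(vowel)+6=k, n(cons)+5=s.

lwkks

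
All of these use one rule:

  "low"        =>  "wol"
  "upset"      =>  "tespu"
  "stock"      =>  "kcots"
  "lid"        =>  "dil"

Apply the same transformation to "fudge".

The output letters match the input read backwards: low reversed is wol. The word is simply reversed.
On fudge: reverse → egduf.

egduf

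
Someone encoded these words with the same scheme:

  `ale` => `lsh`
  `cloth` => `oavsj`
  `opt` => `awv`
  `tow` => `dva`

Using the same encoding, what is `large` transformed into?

lnyhs

Two steps: reverse the string, then apply a Caesar shift of +7.
For large: reverse → egral; then shift: e+7=l, g+7=n, r+7=y, a+7=h, l+7=s.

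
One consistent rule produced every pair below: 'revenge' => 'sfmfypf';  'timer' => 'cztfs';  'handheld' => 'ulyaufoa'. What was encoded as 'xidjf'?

r(17)→s(18) and e(4)→f(5) fit y≡5x+11 (mod 26); the inverse of 5 mod 26 is 21. Each letter's alphabet position (a=0..z=25) is mapped through 5·x+11 mod 26 — an affine cipher.
Undoing it on xidjf: x(23)→21·(23−11)≡18=s; i(8)→21·(8−11)≡15=p; d(3)→21·(3−11)≡14=o; j(9)→21·(9−11)≡10=k; f(5)→21·(5−11)≡4=e (all mod 26).

spoke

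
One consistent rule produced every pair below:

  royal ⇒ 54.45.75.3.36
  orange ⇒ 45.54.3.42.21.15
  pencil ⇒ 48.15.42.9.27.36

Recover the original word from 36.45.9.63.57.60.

r(#18)→54 and o(#15)→45: differences scale by 3, so n = 3·pos + 0. Each letter becomes 3×(its alphabet position, a=1..z=26).
Undoing it on 36.45.9.63.57.60: 36→(36−0)÷3=12=l, 45→(45−0)÷3=15=o, 9→(9−0)÷3=3=c, 63→(63−0)÷3=21=u, 57→(57−0)÷3=19=s, 60→(60−0)÷3=20=t.

locust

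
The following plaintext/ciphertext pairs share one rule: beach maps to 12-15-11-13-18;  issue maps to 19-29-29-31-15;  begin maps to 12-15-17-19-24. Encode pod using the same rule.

b is letter #2 and maps to 12: an offset of 10. Each letter is replaced by its alphabet position (a=1..z=26) + 10.
On pod: p=16→26, o=15→25, d=4→14.

26-25-14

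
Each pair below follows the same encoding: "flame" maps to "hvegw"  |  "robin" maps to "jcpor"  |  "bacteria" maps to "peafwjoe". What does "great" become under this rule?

sjwef

f(5)→h(7) and l(11)→v(21) fit y≡11x+4 (mod 26); the inverse of 11 mod 26 is 19. Each letter's alphabet position (a=0..z=25) is mapped through 11·x+4 mod 26 — an affine cipher.
On great: g(6)→11·6+4≡18=s; r(17)→11·17+4≡9=j; e(4)→11·4+4≡22=w; a(0)→11·0+4≡4=e; t(19)→11·19+4≡5=f (all mod 26).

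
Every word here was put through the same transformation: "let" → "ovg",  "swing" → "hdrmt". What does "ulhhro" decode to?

Each pair mirrors across the alphabet (l↔o, e↔v, t↔g): positions sum to 25. Letters are reflected about the middle of the alphabet (position → 25−position): Atbash.
Reversing it on ulhhro: u↔f, l↔o, h↔s, h↔s, r↔i, o↔l.

fossil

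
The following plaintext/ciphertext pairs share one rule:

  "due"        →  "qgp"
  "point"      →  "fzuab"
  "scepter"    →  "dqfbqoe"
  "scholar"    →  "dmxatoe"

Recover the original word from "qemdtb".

phrase

The output letters match the input read backwards, each shifted +12: due reversed is eud. The word is reversed, then every letter is shifted forward by 12.
Decoding qemdtb: shift back: q−12=e, e−12=s, m−12=a, d−12=r, t−12=h, b−12=p → esarhp; then reverse → phrase.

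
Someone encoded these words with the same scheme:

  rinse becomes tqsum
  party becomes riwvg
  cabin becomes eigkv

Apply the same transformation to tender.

Shifts by position in rinse: pos 0: r→t (+2), pos 1: i→q (+8), pos 2: n→s (+5), pos 3: s→u (+2), pos 4: e→m (+8) — repeating every 3. The shifts repeat in a cycle of length 3: positions 0,1,… shift by +2, +8, +5, then the pattern repeats.
For tender: t+2=v, e+8=m, n+5=s, d+2=f, e+8=m, r+5=w.

vmsfmw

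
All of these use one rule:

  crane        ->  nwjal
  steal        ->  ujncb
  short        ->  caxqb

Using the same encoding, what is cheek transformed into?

Read the word backwards and shift each letter +9.
For cheek: reverse → keehc; then shift: k+9=t, e+9=n, e+9=n, h+9=q, c+9=l.

tnnql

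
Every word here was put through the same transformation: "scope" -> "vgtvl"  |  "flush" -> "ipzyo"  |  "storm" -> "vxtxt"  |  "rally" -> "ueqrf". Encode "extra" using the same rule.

In scope: s→v is +3, c→g is +4, o→t is +5, p→v is +6 — the shift increases by 1 each position. Each letter shifts forward by (position + 3), i.e. 3, 4, 5, … — the shift grows by one for each successive letter.
For extra: e+3=h, x+4=b, t+5=y, r+6=x, a+7=h.

hbyxh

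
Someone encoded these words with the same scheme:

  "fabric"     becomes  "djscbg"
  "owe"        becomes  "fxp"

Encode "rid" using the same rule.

Two steps: reverse the string, then apply a Caesar shift of +1.
Applying it to rid: reverse → dir; then shift: d+1=e, i+1=j, r+1=s.

ejs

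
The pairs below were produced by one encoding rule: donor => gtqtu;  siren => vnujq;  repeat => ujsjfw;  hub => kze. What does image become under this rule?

The shift depends on letter class: consonant d→g is +3, but vowel o→t is +5. Two shifts are in play — +5 for a/e/i/o/u, +3 for every other letter.
For image: i(vowel)+5=n, m(cons)+3=p, a(vowel)+5=f, g(cons)+3=j, e(vowel)+5=j.

npfjj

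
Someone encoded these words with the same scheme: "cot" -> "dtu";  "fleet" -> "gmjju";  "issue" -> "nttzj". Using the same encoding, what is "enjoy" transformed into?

joktz

The shift depends on letter class: consonant c→d is +1, but vowel o→t is +5. The rule splits by letter class: vowels +5, consonants +1.
For enjoy: e(vowel)+5=j, n(cons)+1=o, j(cons)+1=k, o(vowel)+5=t, y(cons)+1=z.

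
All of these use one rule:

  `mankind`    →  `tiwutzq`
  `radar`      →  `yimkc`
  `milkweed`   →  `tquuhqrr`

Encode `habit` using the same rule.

In mankind: m→t is +7, a→i is +8, n→w is +9, k→u is +10 — the shift increases by 1 each position. Each letter shifts forward by (position + 7), i.e. 7, 8, 9, … — the shift grows by one for each successive letter.
Applying it to habit: h+7=o, a+8=i, b+9=k, i+10=s, t+11=e.

oikse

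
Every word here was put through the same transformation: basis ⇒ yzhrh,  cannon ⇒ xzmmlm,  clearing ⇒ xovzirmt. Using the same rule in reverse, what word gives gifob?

truly

Each pair mirrors across the alphabet (b↔y, a↔z, s↔h): positions sum to 25. Letters are reflected about the middle of the alphabet (position → 25−position): Atbash.
Decoding gifob: g↔t, i↔r, f↔u, o↔l, b↔y.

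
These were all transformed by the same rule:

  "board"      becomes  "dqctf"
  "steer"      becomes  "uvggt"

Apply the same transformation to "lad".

ncf

It's a constant shift of +2 (ROT2).
For lad: l+2=n, a+2=c, d+2=f.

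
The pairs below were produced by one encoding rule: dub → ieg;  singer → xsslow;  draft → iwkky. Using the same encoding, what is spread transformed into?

xuwoki

The shift depends on letter class: consonant d→i is +5, but vowel u→e is +10. Vowels shift forward by 10 and consonants shift forward by 5.
For spread: s(cons)+5=x, p(cons)+5=u, r(cons)+5=w, e(vowel)+10=o, a(vowel)+10=k, d(cons)+5=i.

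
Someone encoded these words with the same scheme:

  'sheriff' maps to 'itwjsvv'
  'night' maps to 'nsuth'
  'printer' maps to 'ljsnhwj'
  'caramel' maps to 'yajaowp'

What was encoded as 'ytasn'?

s(18)→i(8) and h(7)→t(19) fit y≡25x+0 (mod 26); the inverse of 25 mod 26 is 25. This is an affine cipher: with a=0,…,z=25, each position x becomes (25x+0) mod 26.
Reversing it on ytasn: y(24)→25·(24−0)≡2=c; t(19)→25·(19−0)≡7=h; a(0)→25·(0−0)≡0=a; s(18)→25·(18−0)≡8=i; n(13)→25·(13−0)≡13=n (all mod 26).

chain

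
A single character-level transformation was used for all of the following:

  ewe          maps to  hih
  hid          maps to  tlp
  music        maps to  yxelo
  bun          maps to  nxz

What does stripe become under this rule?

The shift depends on letter class: consonant w→i is +12, but vowel e→h is +3. The rule splits by letter class: vowels +3, consonants +12.
On stripe: s(cons)+12=e, t(cons)+12=f, r(cons)+12=d, i(vowel)+3=l, p(cons)+12=b, e(vowel)+3=h.

efdlbh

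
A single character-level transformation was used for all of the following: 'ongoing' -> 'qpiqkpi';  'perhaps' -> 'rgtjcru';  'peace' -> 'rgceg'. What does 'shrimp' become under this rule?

ujtkor

Each letter is shifted forward by 2 in the alphabet (a Caesar shift of +2).
For shrimp: s+2=u, h+2=j, r+2=t, i+2=k, m+2=o, p+2=r.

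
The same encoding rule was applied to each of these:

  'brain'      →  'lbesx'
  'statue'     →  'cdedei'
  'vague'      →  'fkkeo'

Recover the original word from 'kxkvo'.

Shifts by position in brain: pos 0: b→l (+10), pos 1: r→b (+10), pos 2: a→e (+4), pos 3: i→s (+10), pos 4: n→x (+10) — repeating every 3. The shifts repeat in a cycle of length 3: positions 0,1,… shift by +10, +10, +4, then the pattern repeats.
Reversing it on kxkvo: k−10=a, x−10=n, k−4=g, v−10=l, o−10=e.

angle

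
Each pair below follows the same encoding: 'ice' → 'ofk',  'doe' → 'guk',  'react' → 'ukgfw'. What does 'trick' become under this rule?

The shift depends on letter class: consonant c→f is +3, but vowel i→o is +6. The rule splits by letter class: vowels +6, consonants +3.
On trick: t(cons)+3=w, r(cons)+3=u, i(vowel)+6=o, c(cons)+3=f, k(cons)+3=n.

wuofn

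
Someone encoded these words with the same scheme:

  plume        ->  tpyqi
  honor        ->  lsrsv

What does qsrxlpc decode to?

monthly

Each letter is shifted forward by 4 in the alphabet (a Caesar shift of +4).
Undoing it on qsrxlpc: q−4=m, s−4=o, r−4=n, x−4=t, l−4=h, p−4=l, c−4=y.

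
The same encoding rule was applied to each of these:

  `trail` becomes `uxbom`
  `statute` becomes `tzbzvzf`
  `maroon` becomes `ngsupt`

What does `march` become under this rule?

Shifts by position in trail: pos 0: t→u (+1), pos 1: r→x (+6), pos 2: a→b (+1), pos 3: i→o (+6) — repeating every 2. It's a Vigenère-style cipher with numeric key [1,6]: position i shifts by key[i mod 2].
On march: m+1=n, a+6=g, r+1=s, c+6=i, h+1=i.

ngsii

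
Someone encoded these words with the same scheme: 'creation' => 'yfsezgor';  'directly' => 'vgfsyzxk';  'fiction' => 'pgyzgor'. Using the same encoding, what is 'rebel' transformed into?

fsbsx

c(2)→y(24) and r(17)→f(5) fit y≡23x+4 (mod 26); the inverse of 23 mod 26 is 17. Treating letters as 0–25, the rule is x ↦ 23x + 4 (mod 26).
For rebel: r(17)→23·17+4≡5=f; e(4)→23·4+4≡18=s; b(1)→23·1+4≡1=b; e(4)→23·4+4≡18=s; l(11)→23·11+4≡23=x (all mod 26).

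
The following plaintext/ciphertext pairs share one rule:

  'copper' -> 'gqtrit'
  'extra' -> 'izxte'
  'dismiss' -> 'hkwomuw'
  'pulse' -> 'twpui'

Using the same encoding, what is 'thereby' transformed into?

Shifts by position in copper: pos 0: c→g (+4), pos 1: o→q (+2), pos 2: p→t (+4), pos 3: p→r (+2) — repeating every 2. It's a Vigenère-style cipher with numeric key [4,2]: position i shifts by key[i mod 2].
Applying it to thereby: t+4=x, h+2=j, e+4=i, r+2=t, e+4=i, b+2=d, y+4=c.

xjitidc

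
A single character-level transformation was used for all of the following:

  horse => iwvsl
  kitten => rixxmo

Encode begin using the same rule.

Read the word backwards and shift each letter +4.
Applying it to begin: reverse → nigeb; then shift: n+4=r, i+4=m, g+4=k, e+4=i, b+4=f.

rmkif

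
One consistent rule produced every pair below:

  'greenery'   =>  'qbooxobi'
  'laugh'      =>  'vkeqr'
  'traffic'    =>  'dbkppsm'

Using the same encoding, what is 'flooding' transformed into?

pvyynsxq

Compare letters: g→q is +10, r→b is +10, e→o is +10 — a constant shift. It's a constant shift of +10 (ROT10).
For flooding: f+10=p, l+10=v, o+10=y, o+10=y, d+10=n, i+10=s, n+10=x, g+10=q.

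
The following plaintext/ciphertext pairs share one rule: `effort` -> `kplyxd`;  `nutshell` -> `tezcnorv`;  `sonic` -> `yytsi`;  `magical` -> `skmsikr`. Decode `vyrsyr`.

The shifts repeat in a cycle of length 2: positions 0,1,… shift by +6, +10, then the pattern repeats.
Decoding vyrsyr: v−6=p, y−10=o, r−6=l, s−10=i, y−6=s, r−10=h.

polish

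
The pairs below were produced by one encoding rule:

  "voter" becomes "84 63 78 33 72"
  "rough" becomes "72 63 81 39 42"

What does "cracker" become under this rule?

With a=1..z=26, the number is 3·pos + 18.
On cracker: c=3→27, r=18→72, a=1→21, c=3→27, k=11→51, e=5→33, r=18→72.

27 72 21 27 51 33 72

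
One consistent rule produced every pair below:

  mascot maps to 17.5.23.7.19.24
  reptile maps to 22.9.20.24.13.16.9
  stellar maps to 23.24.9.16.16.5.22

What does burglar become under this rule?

m is letter #13 and maps to 17: an offset of 4. Each letter is replaced by its alphabet position (a=1..z=26) + 4.
On burglar: b=2→6, u=21→25, r=18→22, g=7→11, l=12→16, a=1→5, r=18→22.

6.25.22.11.16.5.22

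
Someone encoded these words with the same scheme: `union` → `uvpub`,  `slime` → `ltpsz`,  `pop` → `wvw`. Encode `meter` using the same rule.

The output letters match the input read backwards, each shifted +7: union reversed is noinu. The word is reversed, then every letter is shifted forward by 7.
For meter: reverse → retem; then shift: r+7=y, e+7=l, t+7=a, e+7=l, m+7=t.

ylalt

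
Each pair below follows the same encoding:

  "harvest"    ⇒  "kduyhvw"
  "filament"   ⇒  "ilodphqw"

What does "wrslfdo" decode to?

topical

Compare letters: h→k is +3, a→d is +3, r→u is +3 — a constant shift. Every letter moves 3 places later in the alphabet, wrapping around z→a.
Undoing it on wrslfdo: w−3=t, r−3=o, s−3=p, l−3=i, f−3=c, d−3=a, o−3=l.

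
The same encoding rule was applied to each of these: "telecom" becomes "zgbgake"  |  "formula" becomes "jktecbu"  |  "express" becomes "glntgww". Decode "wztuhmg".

t(19)→z(25) and e(4)→g(6) fit y≡3x+20 (mod 26); the inverse of 3 mod 26 is 9. This is an affine cipher: with a=0,…,z=25, each position x becomes (3x+20) mod 26.
Reversing it on wztuhmg: w(22)→9·(22−20)≡18=s; z(25)→9·(25−20)≡19=t; t(19)→9·(19−20)≡17=r; u(20)→9·(20−20)≡0=a; h(7)→9·(7−20)≡13=n; m(12)→9·(12−20)≡6=g; g(6)→9·(6−20)≡4=e (all mod 26).

strange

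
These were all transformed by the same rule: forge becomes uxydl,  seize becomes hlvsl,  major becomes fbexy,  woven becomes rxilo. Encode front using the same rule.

f(5)→u(20) and o(14)→x(23) fit y≡9x+1 (mod 26); the inverse of 9 mod 26 is 3. Each letter's alphabet position (a=0..z=25) is mapped through 9·x+1 mod 26 — an affine cipher.
On front: f(5)→9·5+1≡20=u; r(17)→9·17+1≡24=y; o(14)→9·14+1≡23=x; n(13)→9·13+1≡14=o; t(19)→9·19+1≡16=q (all mod 26).

uyxoq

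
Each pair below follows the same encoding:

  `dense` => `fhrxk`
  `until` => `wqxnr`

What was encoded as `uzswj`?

sword

Each letter shifts forward by (position + 2), i.e. 2, 3, 4, … — the shift grows by one for each successive letter.
Reversing it on uzswj: u−2=s, z−3=w, s−4=o, w−5=r, j−6=d.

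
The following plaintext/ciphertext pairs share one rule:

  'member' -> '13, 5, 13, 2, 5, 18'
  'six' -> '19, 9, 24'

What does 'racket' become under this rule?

18, 1, 3, 11, 5, 20

m is letter #13 and maps to 13: an offset of 0. Letters become their 1-indexed alphabet positions: a=1 … z=26.
For racket: r=18→18, a=1→1, c=3→3, k=11→11, e=5→5, t=20→20.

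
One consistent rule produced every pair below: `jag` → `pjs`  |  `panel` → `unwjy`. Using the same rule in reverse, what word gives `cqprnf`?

weight

The output letters match the input read backwards, each shifted +9: jag reversed is gaj. Two steps: reverse the string, then apply a Caesar shift of +9.
Reversing it on cqprnf: shift back: c−9=t, q−9=h, p−9=g, r−9=i, n−9=e, f−9=w → thgiew; then reverse → weight.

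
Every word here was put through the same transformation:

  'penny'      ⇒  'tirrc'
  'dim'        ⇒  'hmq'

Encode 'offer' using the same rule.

sjjiv

This is a Caesar cipher with shift 4.
On offer: o+4=s, f+4=j, f+4=j, e+4=i, r+4=v.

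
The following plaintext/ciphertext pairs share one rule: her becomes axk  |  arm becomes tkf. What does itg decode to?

Each letter is shifted forward by 19 in the alphabet (a Caesar shift of +19).
Reversing it on itg: i−19=p, t−19=a, g−19=n.

pan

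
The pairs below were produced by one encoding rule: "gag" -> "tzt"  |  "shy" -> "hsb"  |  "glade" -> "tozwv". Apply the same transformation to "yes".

bvh

Each pair mirrors across the alphabet (g↔t, a↔z, g↔t): positions sum to 25. This is the alphabet-reversal cipher (Atbash): a becomes z, b becomes y, etc.
Applying it to yes: y↔b, e↔v, s↔h.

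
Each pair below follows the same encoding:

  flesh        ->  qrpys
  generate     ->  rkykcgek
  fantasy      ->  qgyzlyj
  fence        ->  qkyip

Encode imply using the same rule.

Shifts by position in flesh: pos 0: f→q (+11), pos 1: l→r (+6), pos 2: e→p (+11), pos 3: s→y (+6) — repeating every 2. The shifts repeat in a cycle of length 2: positions 0,1,… shift by +11, +6, then the pattern repeats.
On imply: i+11=t, m+6=s, p+11=a, l+6=r, y+11=j.

tsarj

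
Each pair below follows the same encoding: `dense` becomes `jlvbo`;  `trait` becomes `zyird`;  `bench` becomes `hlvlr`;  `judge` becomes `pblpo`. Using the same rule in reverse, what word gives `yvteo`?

solve

In dense: d→j is +6, e→l is +7, n→v is +8, s→b is +9 — the shift increases by 1 each position. Each letter shifts forward by (position + 6), i.e. 6, 7, 8, … — the shift grows by one for each successive letter.
Reversing it on yvteo: y−6=s, v−7=o, t−8=l, e−9=v, o−10=e.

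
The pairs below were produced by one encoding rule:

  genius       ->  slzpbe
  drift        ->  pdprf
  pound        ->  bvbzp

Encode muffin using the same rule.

The shift depends on letter class: consonant g→s is +12, but vowel e→l is +7. The rule splits by letter class: vowels +7, consonants +12.
For muffin: m(cons)+12=y, u(vowel)+7=b, f(cons)+12=r, f(cons)+12=r, i(vowel)+7=p, n(cons)+12=z.

ybrrpz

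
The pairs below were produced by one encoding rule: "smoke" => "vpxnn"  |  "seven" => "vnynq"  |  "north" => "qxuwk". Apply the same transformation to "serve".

The shift depends on letter class: consonant s→v is +3, but vowel o→x is +9. Vowels shift forward by 9 and consonants shift forward by 3.
On serve: s(cons)+3=v, e(vowel)+9=n, r(cons)+3=u, v(cons)+3=y, e(vowel)+9=n.

vnuyn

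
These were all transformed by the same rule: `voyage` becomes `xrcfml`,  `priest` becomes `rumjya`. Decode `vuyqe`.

truly

Each letter shifts forward by (position + 2), i.e. 2, 3, 4, … — the shift grows by one for each successive letter.
Decoding vuyqe: v−2=t, u−3=r, y−4=u, q−5=l, e−6=y.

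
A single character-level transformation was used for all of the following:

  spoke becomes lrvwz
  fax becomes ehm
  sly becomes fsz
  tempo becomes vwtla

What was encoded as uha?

The output letters match the input read backwards, each shifted +7: spoke reversed is ekops. The word is reversed, then every letter is shifted forward by 7.
Decoding uha: shift back: u−7=n, h−7=a, a−7=t → nat; then reverse → tan.

tan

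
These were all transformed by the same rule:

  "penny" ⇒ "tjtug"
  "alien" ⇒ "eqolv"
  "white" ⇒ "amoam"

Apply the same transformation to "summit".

In penny: p→t is +4, e→j is +5, n→t is +6, n→u is +7 — the shift increases by 1 each position. Letter i (0-indexed) is shifted by i+4, so successive shifts are 4, 5, 6, ….
For summit: s+4=w, u+5=z, m+6=s, m+7=t, i+8=q, t+9=c.

wzstqc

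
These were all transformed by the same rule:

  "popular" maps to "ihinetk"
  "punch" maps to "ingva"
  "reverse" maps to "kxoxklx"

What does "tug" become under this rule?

This is a Caesar cipher with shift 19.
Applying it to tug: t+19=m, u+19=n, g+19=z.

mnz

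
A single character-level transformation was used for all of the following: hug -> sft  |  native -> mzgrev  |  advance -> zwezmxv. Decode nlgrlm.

Each letter is replaced by its mirror in the alphabet: a↔z, b↔y, c↔x, and so on (the Atbash cipher).
Reversing it on nlgrlm: n↔m, l↔o, g↔t, r↔i, l↔o, m↔n.

motion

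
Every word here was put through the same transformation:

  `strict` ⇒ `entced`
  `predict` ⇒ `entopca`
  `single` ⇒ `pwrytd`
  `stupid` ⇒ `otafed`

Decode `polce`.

Read the word backwards and shift each letter +11.
Reversing it on polce: shift back: p−11=e, o−11=d, l−11=a, c−11=r, e−11=t → edart; then reverse → trade.

trade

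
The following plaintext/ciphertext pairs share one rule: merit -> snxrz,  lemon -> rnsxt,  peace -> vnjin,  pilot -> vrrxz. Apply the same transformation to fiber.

The shift depends on letter class: consonant m→s is +6, but vowel e→n is +9. Two shifts are in play — +9 for a/e/i/o/u, +6 for every other letter.
For fiber: f(cons)+6=l, i(vowel)+9=r, b(cons)+6=h, e(vowel)+9=n, r(cons)+6=x.

lrhnx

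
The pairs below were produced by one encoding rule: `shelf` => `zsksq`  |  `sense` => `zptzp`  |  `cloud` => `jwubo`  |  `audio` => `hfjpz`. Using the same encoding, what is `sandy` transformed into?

zltkj

Shifts by position in shelf: pos 0: s→z (+7), pos 1: h→s (+11), pos 2: e→k (+6), pos 3: l→s (+7), pos 4: f→q (+11) — repeating every 3. The shifts repeat in a cycle of length 3: positions 0,1,… shift by +7, +11, +6, then the pattern repeats.
Applying it to sandy: s+7=z, a+11=l, n+6=t, d+7=k, y+11=j.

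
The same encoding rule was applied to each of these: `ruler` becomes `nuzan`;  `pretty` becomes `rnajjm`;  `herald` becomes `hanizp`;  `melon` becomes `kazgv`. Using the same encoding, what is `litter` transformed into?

zsjjan

Treating letters as 0–25, the rule is x ↦ 11x + 8 (mod 26).
On litter: l(11)→11·11+8≡25=z; i(8)→11·8+8≡18=s; t(19)→11·19+8≡9=j; t(19)→11·19+8≡9=j; e(4)→11·4+8≡0=a; r(17)→11·17+8≡13=n (all mod 26).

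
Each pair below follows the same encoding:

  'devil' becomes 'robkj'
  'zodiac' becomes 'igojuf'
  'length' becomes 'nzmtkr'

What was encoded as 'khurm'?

The output letters match the input read backwards, each shifted +6: devil reversed is lived. The word is reversed, then every letter is shifted forward by 6.
Decoding khurm: shift back: k−6=e, h−6=b, u−6=o, r−6=l, m−6=g → ebolg; then reverse → globe.

globe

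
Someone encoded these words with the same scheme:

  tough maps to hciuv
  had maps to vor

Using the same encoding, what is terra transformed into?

Compare letters: t→h is +14, o→c is +14, u→i is +14 — a constant shift. Every letter moves 14 places later in the alphabet, wrapping around z→a.
Applying it to terra: t+14=h, e+14=s, r+14=f, r+14=f, a+14=o.

hsffo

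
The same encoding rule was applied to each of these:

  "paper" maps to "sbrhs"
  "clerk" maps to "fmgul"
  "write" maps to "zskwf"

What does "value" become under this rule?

Shifts by position in paper: pos 0: p→s (+3), pos 1: a→b (+1), pos 2: p→r (+2), pos 3: e→h (+3), pos 4: r→s (+1) — repeating every 3. It's a Vigenère-style cipher with numeric key [3,1,2]: position i shifts by key[i mod 3].
For value: v+3=y, a+1=b, l+2=n, u+3=x, e+1=f.

ybnxf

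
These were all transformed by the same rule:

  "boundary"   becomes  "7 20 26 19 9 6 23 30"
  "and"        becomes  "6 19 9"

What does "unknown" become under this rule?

26 19 16 19 20 28 19

b is letter #2 and maps to 7: an offset of 5. Letters become their 1-based position plus 5 (so a→6, b→7, …).
For unknown: u=21→26, n=14→19, k=11→16, n=14→19, o=15→20, w=23→28, n=14→19.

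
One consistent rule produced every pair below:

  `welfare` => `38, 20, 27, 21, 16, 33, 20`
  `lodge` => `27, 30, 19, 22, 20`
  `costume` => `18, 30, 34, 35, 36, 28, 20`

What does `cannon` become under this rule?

w is letter #23 and maps to 38: an offset of 15. Each letter is replaced by its alphabet position (a=1..z=26) + 15.
On cannon: c=3→18, a=1→16, n=14→29, n=14→29, o=15→30, n=14→29.

18, 16, 29, 29, 30, 29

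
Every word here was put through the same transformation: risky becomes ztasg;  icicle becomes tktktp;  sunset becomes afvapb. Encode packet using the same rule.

The shift depends on letter class: consonant r→z is +8, but vowel i→t is +11. Vowels shift forward by 11 and consonants shift forward by 8.
Applying it to packet: p(cons)+8=x, a(vowel)+11=l, c(cons)+8=k, k(cons)+8=s, e(vowel)+11=p, t(cons)+8=b.

xlkspb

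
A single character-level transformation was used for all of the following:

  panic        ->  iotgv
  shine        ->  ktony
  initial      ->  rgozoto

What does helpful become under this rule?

ralvrkn

The output letters match the input read backwards, each shifted +6: panic reversed is cinap. Two steps: reverse the string, then apply a Caesar shift of +6.
On helpful: reverse → lufpleh; then shift: l+6=r, u+6=a, f+6=l, p+6=v, l+6=r, e+6=k, h+6=n.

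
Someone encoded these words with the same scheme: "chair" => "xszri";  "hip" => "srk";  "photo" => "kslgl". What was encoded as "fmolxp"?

This is the alphabet-reversal cipher (Atbash): a becomes z, b becomes y, etc.
Undoing it on fmolxp: f↔u, m↔n, o↔l, l↔o, x↔c, p↔k.

unlock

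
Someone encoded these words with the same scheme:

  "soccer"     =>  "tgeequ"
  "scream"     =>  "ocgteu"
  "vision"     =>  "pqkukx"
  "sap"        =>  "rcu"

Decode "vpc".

The output letters match the input read backwards, each shifted +2: soccer reversed is reccos. The word is reversed, then every letter is shifted forward by 2.
Undoing it on vpc: shift back: v−2=t, p−2=n, c−2=a → tna; then reverse → ant.

ant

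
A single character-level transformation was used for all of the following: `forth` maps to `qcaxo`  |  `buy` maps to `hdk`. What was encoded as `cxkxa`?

robot

Read the word backwards and shift each letter +9.
Undoing it on cxkxa: shift back: c−9=t, x−9=o, k−9=b, x−9=o, a−9=r → tobor; then reverse → robot.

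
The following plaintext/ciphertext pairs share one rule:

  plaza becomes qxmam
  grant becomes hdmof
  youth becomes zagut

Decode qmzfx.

The shifts repeat in a cycle of length 3: positions 0,1,… shift by +1, +12, +12, then the pattern repeats.
Reversing it on qmzfx: q−1=p, m−12=a, z−12=n, f−1=e, x−12=l.

panel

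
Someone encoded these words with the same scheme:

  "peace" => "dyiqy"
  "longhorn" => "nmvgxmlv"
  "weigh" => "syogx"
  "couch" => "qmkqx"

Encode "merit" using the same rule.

p(15)→d(3) and e(4)→y(24) fit y≡17x+8 (mod 26); the inverse of 17 mod 26 is 23. This is an affine cipher: with a=0,…,z=25, each position x becomes (17x+8) mod 26.
On merit: m(12)→17·12+8≡4=e; e(4)→17·4+8≡24=y; r(17)→17·17+8≡11=l; i(8)→17·8+8≡14=o; t(19)→17·19+8≡19=t (all mod 26).

eylot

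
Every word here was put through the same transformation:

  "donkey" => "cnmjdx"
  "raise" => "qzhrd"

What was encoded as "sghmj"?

Compare letters: d→c is +25, o→n is +25, n→m is +25 — a constant shift. Each letter is shifted forward by 25 in the alphabet (a Caesar shift of +25).
Reversing it on sghmj: s−25=t, g−25=h, h−25=i, m−25=n, j−25=k.

think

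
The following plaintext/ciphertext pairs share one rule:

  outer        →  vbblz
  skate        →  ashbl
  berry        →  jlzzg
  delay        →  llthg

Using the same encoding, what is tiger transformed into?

bpolz

The rule splits by letter class: vowels +7, consonants +8.
For tiger: t(cons)+8=b, i(vowel)+7=p, g(cons)+8=o, e(vowel)+7=l, r(cons)+8=z.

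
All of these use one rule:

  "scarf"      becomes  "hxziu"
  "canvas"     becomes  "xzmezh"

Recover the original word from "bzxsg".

yacht

Letters are reflected about the middle of the alphabet (position → 25−position): Atbash.
Reversing it on bzxsg: b↔y, z↔a, x↔c, s↔h, g↔t.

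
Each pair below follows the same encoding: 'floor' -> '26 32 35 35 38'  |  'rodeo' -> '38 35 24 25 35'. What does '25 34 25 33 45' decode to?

Letters become their 1-based position plus 20 (so a→21, b→22, …).
Reversing it on 25 34 25 33 45: 25→(25−20)÷1=5=e, 34→(34−20)÷1=14=n, 25→(25−20)÷1=5=e, 33→(33−20)÷1=13=m, 45→(45−20)÷1=25=y.

enemy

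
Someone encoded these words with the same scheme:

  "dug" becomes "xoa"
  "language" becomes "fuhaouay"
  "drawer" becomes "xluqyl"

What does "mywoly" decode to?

secure

Compare letters: d→x is +20, u→o is +20, g→a is +20 — a constant shift. Each letter is shifted forward by 20 in the alphabet (a Caesar shift of +20).
Undoing it on mywoly: m−20=s, y−20=e, w−20=c, o−20=u, l−20=r, y−20=e.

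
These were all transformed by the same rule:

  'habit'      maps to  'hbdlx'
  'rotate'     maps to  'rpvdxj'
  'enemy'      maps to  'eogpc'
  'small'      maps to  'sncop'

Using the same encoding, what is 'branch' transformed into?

In habit: h→h is +0, a→b is +1, b→d is +2, i→l is +3 — the shift increases by 1 each position. Letter i (0-indexed) is shifted by i+0, so successive shifts are 0, 1, 2, ….
For branch: b+0=b, r+1=s, a+2=c, n+3=q, c+4=g, h+5=m.

bscqgm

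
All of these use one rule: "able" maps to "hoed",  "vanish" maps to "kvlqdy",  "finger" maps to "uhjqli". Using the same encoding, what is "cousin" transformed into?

qlvxrf

Read the word backwards and shift each letter +3.
For cousin: reverse → nisuoc; then shift: n+3=q, i+3=l, s+3=v, u+3=x, o+3=r, c+3=f.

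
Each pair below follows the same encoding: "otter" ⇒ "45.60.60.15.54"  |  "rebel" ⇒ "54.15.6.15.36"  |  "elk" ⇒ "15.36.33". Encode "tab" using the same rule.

60.3.6

o(#15)→45 and t(#20)→60: differences scale by 3, so n = 3·pos + 0. With a=1..z=26, the number is 3·pos.
For tab: t=20→60, a=1→3, b=2→6.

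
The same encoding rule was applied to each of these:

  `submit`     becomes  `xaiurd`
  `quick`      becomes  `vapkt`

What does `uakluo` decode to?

Each letter shifts forward by (position + 5), i.e. 5, 6, 7, … — the shift grows by one for each successive letter.
Reversing it on uakluo: u−5=p, a−6=u, k−7=d, l−8=d, u−9=l, o−10=e.

puddle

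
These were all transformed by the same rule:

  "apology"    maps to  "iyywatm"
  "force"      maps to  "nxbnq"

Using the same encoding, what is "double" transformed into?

In apology: a→i is +8, p→y is +9, o→y is +10, l→w is +11 — the shift increases by 1 each position. Each letter shifts forward by (position + 8), i.e. 8, 9, 10, … — the shift grows by one for each successive letter.
On double: d+8=l, o+9=x, u+10=e, b+11=m, l+12=x, e+13=r.

lxemxr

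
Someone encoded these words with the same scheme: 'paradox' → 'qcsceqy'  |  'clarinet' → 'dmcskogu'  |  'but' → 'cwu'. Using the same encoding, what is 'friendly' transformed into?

gskgoemz

The shift depends on letter class: consonant p→q is +1, but vowel a→c is +2. Vowels shift forward by 2 and consonants shift forward by 1.
For friendly: f(cons)+1=g, r(cons)+1=s, i(vowel)+2=k, e(vowel)+2=g, n(cons)+1=o, d(cons)+1=e, l(cons)+1=m, y(cons)+1=z.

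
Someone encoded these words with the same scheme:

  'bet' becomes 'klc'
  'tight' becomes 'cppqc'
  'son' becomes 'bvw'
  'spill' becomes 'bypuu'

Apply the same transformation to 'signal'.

bppwhu

The rule splits by letter class: vowels +7, consonants +9.
Applying it to signal: s(cons)+9=b, i(vowel)+7=p, g(cons)+9=p, n(cons)+9=w, a(vowel)+7=h, l(cons)+9=u.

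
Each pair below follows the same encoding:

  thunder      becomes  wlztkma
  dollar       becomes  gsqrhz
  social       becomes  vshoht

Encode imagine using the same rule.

In thunder: t→w is +3, h→l is +4, u→z is +5, n→t is +6 — the shift increases by 1 each position. The shift increases by 1 at each position, starting from +3: 3, 4, 5, ….
Applying it to imagine: i+3=l, m+4=q, a+5=f, g+6=m, i+7=p, n+8=v, e+9=n.

lqfmpvn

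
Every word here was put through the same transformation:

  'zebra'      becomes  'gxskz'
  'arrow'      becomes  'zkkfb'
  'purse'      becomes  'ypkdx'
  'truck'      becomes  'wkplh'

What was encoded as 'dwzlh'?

stack

z(25)→g(6) and e(4)→x(23) fit y≡19x+25 (mod 26); the inverse of 19 mod 26 is 11. This is an affine cipher: with a=0,…,z=25, each position x becomes (19x+25) mod 26.
Undoing it on dwzlh: d(3)→11·(3−25)≡18=s; w(22)→11·(22−25)≡19=t; z(25)→11·(25−25)≡0=a; l(11)→11·(11−25)≡2=c; h(7)→11·(7−25)≡10=k (all mod 26).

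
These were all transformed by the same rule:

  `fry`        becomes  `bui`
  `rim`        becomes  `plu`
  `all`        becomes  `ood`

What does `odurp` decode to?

moral

Read the word backwards and shift each letter +3.
Decoding odurp: shift back: o−3=l, d−3=a, u−3=r, r−3=o, p−3=m → larom; then reverse → moral.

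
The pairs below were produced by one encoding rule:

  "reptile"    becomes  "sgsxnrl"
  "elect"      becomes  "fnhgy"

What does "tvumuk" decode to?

In reptile: r→s is +1, e→g is +2, p→s is +3, t→x is +4 — the shift increases by 1 each position. The shift increases by 1 at each position, starting from +1: 1, 2, 3, ….
Decoding tvumuk: t−1=s, v−2=t, u−3=r, m−4=i, u−5=p, k−6=e.

stripe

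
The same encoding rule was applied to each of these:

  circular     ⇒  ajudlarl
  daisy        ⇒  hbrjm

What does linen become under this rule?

wnwru

Read the word backwards and shift each letter +9.
Applying it to linen: reverse → nenil; then shift: n+9=w, e+9=n, n+9=w, i+9=r, l+9=u.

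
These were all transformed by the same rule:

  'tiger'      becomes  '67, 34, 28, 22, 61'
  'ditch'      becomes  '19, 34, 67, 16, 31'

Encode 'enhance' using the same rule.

t(#20)→67 and i(#9)→34: differences scale by 3, so n = 3·pos + 7. Each letter becomes 3×(its alphabet position, a=1..z=26) + 7.
For enhance: e=5→22, n=14→49, h=8→31, a=1→10, n=14→49, c=3→16, e=5→22.

22, 49, 31, 10, 49, 16, 22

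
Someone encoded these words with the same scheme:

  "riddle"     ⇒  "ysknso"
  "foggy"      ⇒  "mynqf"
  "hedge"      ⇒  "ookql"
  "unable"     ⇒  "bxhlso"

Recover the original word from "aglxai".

twenty

Shifts by position in riddle: pos 0: r→y (+7), pos 1: i→s (+10), pos 2: d→k (+7), pos 3: d→n (+10) — repeating every 2. The shifts repeat in a cycle of length 2: positions 0,1,… shift by +7, +10, then the pattern repeats.
Reversing it on aglxai: a−7=t, g−10=w, l−7=e, x−10=n, a−7=t, i−10=y.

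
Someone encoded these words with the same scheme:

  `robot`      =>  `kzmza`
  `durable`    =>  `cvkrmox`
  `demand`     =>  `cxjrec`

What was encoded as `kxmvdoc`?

r(17)→k(10) and o(14)→z(25) fit y≡21x+17 (mod 26); the inverse of 21 mod 26 is 5. This is an affine cipher: with a=0,…,z=25, each position x becomes (21x+17) mod 26.
Decoding kxmvdoc: k(10)→5·(10−17)≡17=r; x(23)→5·(23−17)≡4=e; m(12)→5·(12−17)≡1=b; v(21)→5·(21−17)≡20=u; d(3)→5·(3−17)≡8=i; o(14)→5·(14−17)≡11=l; c(2)→5·(2−17)≡3=d (all mod 26).

rebuild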